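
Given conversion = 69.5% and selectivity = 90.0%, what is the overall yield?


Overall yield = conversion (%) * selectivity (%) / 100
Conversion = 69.5%, Selectivity = 90.0%
Y = 69.5 * 90.0 / 100
= 62.55 %

62.55 %


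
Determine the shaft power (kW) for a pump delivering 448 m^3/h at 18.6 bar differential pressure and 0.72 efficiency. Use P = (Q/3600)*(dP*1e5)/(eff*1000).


Q = 448 / 3600 = 0.124444 m^3/s
P = 0.124444 * (18.6 * 1e5) / 0.72 / 1000 = 321.5

321.5 kW


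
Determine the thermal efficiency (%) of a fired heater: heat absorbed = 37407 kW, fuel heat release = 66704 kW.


Furnace efficiency = Q_absorbed / Q_fuel * 100
= 37407 / 66704 * 100 = 56.08

56.08 %


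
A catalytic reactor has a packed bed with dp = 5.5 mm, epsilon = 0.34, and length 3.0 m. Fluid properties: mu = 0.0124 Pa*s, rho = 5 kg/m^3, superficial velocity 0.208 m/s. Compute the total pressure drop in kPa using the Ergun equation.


dp = 5.5 mm = 0.0055 m
Viscous term = 150*0.0124*0.208*(1-0.34)^2 / (0.0055^2*0.34^3) = 141743
Inertial term = 1.75*5*0.208^2*(1-0.34) / (0.0055*0.34^3) = 1155.79
dP/L = 141743 + 1155.79 = 142899 Pa/m
dP = 142899 * 3.0 / 1000 = 428.7 kPa

428.7 kPa


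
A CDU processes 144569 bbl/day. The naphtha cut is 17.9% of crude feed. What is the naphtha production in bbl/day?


Crude throughput = 144569 bbl/day
Fraction yield = 17.9%
yield = throughput * fraction / 100
yield = 144569 * 17.9 / 100 = 25877.851

25877.851 bbl/day


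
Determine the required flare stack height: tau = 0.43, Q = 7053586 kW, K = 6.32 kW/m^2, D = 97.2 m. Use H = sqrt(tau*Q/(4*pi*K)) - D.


tau*Q/(4*pi*K) = 0.43 * 7053586 / (4 * pi * 6.32) = 38190.2
sqrt(38190.2) = 195.423
H = 195.423 - 97.2 = 98.22

98.22 m


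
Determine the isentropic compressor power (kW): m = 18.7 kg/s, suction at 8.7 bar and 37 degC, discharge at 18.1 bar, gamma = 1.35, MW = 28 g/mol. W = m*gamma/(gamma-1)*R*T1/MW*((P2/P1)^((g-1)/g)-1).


Isentropic work: W = m*(gamma/(gamma-1))*(R*T1/MW)*((P2/P1)^((gamma-1)/gamma) - 1)
T1 = 37 + 273.15 = 310.15 K
Pressure ratio = 18.1 / 8.7 = 2.08046
Exponent = (1.35 - 1)/1.35 = 0.259259
(P2/P1)^exp - 1 = 2.08046^0.259259 - 1 = 0.209165
W = 18.7 * 1.35 / 0.35 * 8.314 * 310.15 / 28 * 0.209165 = 1389

1389 kW


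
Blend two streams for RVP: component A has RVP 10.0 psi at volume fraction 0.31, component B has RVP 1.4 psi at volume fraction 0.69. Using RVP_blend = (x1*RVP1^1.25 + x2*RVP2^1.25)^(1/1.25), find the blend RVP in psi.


Chevron index: RVP_blend = (sum xi*RVPi^1.25)^(1/1.25)
RVP^1.25 terms: 0.31 * 10.0^1.25 + 0.69 * 1.4^1.25 = 6.56344
RVP_blend = 6.56344^(1/1.25) = 4.505

4.505 psi


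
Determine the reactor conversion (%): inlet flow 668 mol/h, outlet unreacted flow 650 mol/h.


X = (F_in - F_out) / F_in * 100
Moles reacted = 668 - 650 = 18
X = 18 / 668 * 100
= 0.02695 * 100
= 2.695 %

2.695 %


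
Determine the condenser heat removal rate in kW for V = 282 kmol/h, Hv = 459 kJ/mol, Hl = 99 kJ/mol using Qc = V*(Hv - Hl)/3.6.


Qc = 282 * (459 - 99) / 3.6 = 282 * 360 / 3.6 = 28200

28200 kW


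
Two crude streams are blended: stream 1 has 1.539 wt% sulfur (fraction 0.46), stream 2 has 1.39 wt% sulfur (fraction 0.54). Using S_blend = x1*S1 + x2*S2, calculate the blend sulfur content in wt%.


Linear sulfur blending: S_blend = x1*S1 + x2*S2
Contribution 1: 0.46 * 1.539 = 0.70794 wt%
Contribution 2: 0.54 * 1.39 = 0.7506 wt%
S_blend = 0.70794 + 0.7506 = 1.45854

1.45854 wt%


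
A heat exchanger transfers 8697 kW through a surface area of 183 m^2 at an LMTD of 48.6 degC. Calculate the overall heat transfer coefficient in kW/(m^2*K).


From Q = U*A*LMTD, U = Q / (A * LMTD)
U = 8697 / (183 * 48.6) = 8697 / 8893.8 = 0.9779

0.9779 kW/(m^2*K)


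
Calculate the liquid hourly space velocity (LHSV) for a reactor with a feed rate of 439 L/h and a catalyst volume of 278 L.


LHSV = volumetric feed rate / catalyst volume
= 439 L/h / 278 L
= 1.579 h^-1

1.579 h^-1


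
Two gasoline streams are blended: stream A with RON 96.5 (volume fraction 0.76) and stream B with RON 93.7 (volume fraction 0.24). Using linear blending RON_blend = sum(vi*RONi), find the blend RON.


Linear blending: RON_blend = sum(vi * RONi)
Contribution 1: 0.76 * 96.5 = 73.34
Contribution 2: 0.24 * 93.7 = 22.488
RON_blend = 73.34 + 22.488 = 95.828

95.828


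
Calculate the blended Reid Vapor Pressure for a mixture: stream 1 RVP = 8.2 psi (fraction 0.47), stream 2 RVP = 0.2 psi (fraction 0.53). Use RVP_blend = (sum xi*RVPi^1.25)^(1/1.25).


Chevron index: RVP_blend = (sum xi*RVPi^1.25)^(1/1.25)
RVP^1.25 terms: 0.47 * 8.2^1.25 + 0.53 * 0.2^1.25 = 6.59265
RVP_blend = 6.59265^(1/1.25) = 4.521

4.521 psi


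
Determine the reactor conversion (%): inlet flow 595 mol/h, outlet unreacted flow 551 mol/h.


X = (F_in - F_out) / F_in * 100
Moles reacted = 595 - 551 = 44
X = 44 / 595 * 100
= 0.07395 * 100
= 7.395 %

7.395 %


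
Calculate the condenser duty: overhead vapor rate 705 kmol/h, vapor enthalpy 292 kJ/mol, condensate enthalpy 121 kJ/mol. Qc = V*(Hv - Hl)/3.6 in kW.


Qc = 705 * (292 - 121) / 3.6 = 705 * 171 / 3.6 = 33490

33490 kW


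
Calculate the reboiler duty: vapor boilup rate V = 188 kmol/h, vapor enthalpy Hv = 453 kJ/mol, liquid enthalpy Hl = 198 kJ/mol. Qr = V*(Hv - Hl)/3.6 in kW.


Qr = 188 * (453 - 198) / 3.6 = 188 * 255 / 3.6 = 13320

13320 kW


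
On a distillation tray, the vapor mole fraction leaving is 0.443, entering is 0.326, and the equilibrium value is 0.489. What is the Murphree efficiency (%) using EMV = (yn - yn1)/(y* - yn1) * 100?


Murphree vapor efficiency: EMV = (y_n - y_(n-1)) / (y*_n - y_(n-1)) * 100
EMV = (0.443 - 0.326) / (0.489 - 0.326) * 100 = 0.117 / 0.163 * 100 = 71.78

71.78 %


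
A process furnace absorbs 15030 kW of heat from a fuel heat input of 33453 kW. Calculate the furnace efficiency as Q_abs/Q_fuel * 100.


Furnace efficiency = Q_absorbed / Q_fuel * 100
= 15030 / 33453 * 100 = 44.93

44.93 %


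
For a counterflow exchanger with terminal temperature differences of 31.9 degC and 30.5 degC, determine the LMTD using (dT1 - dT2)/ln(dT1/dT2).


LMTD = (dT1 - dT2) / ln(dT1/dT2)
= (31.9 - 30.5) / ln(31.9 / 30.5) = 1.4 / 0.0448793 = 31.19

31.19 degC


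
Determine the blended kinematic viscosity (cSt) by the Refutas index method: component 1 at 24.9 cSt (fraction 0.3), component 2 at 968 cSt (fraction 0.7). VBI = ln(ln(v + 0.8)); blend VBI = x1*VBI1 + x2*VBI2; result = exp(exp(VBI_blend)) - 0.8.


Refutas method: VBN_i = 14.534*ln(ln(visc_i + 0.8)) + 10.975, blended linearly by mass fraction; since VBN is linear in VBI_i = ln(ln(visc_i + 0.8)) and the fractions sum to 1, blend VBI directly: visc = exp(exp(VBI_blend)) - 0.8
VBI_1 = ln(ln(24.9 + 0.8)) = 1.17757
VBI_2 = ln(ln(968 + 0.8)) = 1.92805
VBI_blend = 0.3 * 1.17757 + 0.7 * 1.92805 = 1.70291
visc_blend = exp(exp(1.70291)) - 0.8 = 241.4

241.4 cSt


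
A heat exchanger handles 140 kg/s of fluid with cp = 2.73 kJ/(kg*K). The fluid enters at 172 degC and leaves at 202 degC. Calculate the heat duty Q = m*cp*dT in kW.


Q = m_dot * cp * delta_T
delta_T = 202 - 172 = 30 K
Q = 140 * 2.73 * 30
= 382.2 * 30
= 11466 kW

11466 kW


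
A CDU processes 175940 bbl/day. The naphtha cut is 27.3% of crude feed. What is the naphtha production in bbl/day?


Crude throughput = 175940 bbl/day
Fraction yield = 27.3%
yield = throughput * fraction / 100
yield = 175940 * 27.3 / 100 = 48031.62

48031.62 bbl/day


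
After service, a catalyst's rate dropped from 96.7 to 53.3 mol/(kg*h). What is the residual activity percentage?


Activity (%) = (rate_used / rate_fresh) * 100
rate_used = 53.3, rate_fresh = 96.7
= (53.3 / 96.7) * 100
= 0.5512 * 100 = 55.12

55.12 %


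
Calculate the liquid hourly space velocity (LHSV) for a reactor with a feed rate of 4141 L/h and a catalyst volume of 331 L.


LHSV = volumetric feed rate / catalyst volume
= 4141 L/h / 331 L
= 12.51 h^-1

12.51 h^-1


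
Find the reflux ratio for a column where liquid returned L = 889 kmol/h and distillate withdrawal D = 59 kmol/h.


Reflux ratio definition: R = L / D (liquid returned / distillate withdrawn)
L = 889 kmol/h, D = 59 kmol/h
R = 889 / 59 = 15.07

15.07


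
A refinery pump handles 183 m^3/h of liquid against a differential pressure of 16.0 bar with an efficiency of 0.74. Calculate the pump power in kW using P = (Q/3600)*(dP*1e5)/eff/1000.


Q = 183 / 3600 = 0.0508333 m^3/s
P = 0.0508333 * (16.0 * 1e5) / 0.74 / 1000 = 109.9

109.9 kW


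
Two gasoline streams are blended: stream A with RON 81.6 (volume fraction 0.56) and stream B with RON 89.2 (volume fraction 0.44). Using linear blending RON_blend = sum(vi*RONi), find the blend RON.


Linear blending: RON_blend = sum(vi * RONi)
Contribution 1: 0.56 * 81.6 = 45.696
Contribution 2: 0.44 * 89.2 = 39.248
RON_blend = 45.696 + 39.248 = 84.944

84.944


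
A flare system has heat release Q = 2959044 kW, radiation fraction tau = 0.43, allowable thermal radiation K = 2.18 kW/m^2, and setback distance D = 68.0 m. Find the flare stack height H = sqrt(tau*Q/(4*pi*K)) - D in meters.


tau*Q/(4*pi*K) = 0.43 * 2959044 / (4 * pi * 2.18) = 46446.6
sqrt(46446.6) = 215.515
H = 215.515 - 68.0 = 147.5

147.5 m


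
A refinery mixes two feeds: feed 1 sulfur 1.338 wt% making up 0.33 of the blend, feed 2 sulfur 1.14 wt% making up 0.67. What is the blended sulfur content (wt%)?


Linear sulfur blending: S_blend = x1*S1 + x2*S2
Contribution 1: 0.33 * 1.338 = 0.44154 wt%
Contribution 2: 0.67 * 1.14 = 0.7638 wt%
S_blend = 0.44154 + 0.7638 = 1.20534

1.20534 wt%


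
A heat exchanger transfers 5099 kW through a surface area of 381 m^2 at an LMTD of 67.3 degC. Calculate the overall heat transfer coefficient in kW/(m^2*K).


From Q = U*A*LMTD, U = Q / (A * LMTD)
U = 5099 / (381 * 67.3) = 5099 / 25641.3 = 0.1989

0.1989 kW/(m^2*K)


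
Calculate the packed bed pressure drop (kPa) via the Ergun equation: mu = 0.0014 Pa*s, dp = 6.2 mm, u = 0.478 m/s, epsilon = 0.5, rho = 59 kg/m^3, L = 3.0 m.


dp = 6.2 mm = 0.0062 m
Viscous term = 150*0.0014*0.478*(1-0.5)^2 / (0.0062^2*0.5^3) = 5222.68
Inertial term = 1.75*59*0.478^2*(1-0.5) / (0.0062*0.5^3) = 15220
dP/L = 5222.68 + 15220 = 20442.7 Pa/m
dP = 20442.7 * 3.0 / 1000 = 61.33 kPa

61.33 kPa


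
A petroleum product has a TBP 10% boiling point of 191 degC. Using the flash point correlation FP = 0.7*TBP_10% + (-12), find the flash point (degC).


FP = 0.7 * 191 + (-12) = 121.7

121.7 degC


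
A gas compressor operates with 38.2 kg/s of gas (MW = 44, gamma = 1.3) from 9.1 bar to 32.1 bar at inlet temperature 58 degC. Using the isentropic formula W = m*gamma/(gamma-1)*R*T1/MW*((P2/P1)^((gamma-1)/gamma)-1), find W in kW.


Isentropic work: W = m*(gamma/(gamma-1))*(R*T1/MW)*((P2/P1)^((gamma-1)/gamma) - 1)
T1 = 58 + 273.15 = 331.15 K
Pressure ratio = 32.1 / 9.1 = 3.52747
Exponent = (1.3 - 1)/1.3 = 0.230769
(P2/P1)^exp - 1 = 3.52747^0.230769 - 1 = 0.337635
W = 38.2 * 1.3 / 0.3 * 8.314 * 331.15 / 44 * 0.337635 = 3497

3497 kW


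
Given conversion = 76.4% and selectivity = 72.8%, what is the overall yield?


Overall yield = conversion (%) * selectivity (%) / 100
Conversion = 76.4%, Selectivity = 72.8%
Y = 76.4 * 72.8 / 100
= 55.6192 %

55.6192 %


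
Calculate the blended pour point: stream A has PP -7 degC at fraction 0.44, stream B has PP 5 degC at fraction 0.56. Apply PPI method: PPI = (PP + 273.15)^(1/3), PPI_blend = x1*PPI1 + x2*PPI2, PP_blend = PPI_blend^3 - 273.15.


PPI_1 = (-7 + 273.15)^(1/3) = 6.432436
PPI_2 = (5 + 273.15)^(1/3) = 6.527693
PPI_blend = 0.44 * 6.432436 + 0.56 * 6.527693 = 6.48578
PP_blend = 6.48578^3 - 273.15 = 272.8266 - 273.15 = -0.32

-0.32 degC


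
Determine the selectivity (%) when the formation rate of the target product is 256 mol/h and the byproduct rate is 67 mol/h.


Selectivity = desired / (desired + undesired) * 100
Total products = 256 + 67 = 323 mol/h
S = 256 / 323 * 100
= 0.7926 * 100
= 79.26 %

79.26 %


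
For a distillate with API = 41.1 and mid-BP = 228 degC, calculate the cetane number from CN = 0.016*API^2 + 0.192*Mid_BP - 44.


CN = 0.016 * 41.1^2 + 0.192 * 228 - 44
CN = 27.02736 + 43.776 - 44 = 26.80336

26.80336


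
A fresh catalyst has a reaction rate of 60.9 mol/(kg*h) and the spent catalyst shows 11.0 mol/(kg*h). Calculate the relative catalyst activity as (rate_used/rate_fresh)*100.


Activity (%) = (rate_used / rate_fresh) * 100
rate_used = 11.0, rate_fresh = 60.9
= (11.0 / 60.9) * 100
= 0.1806 * 100 = 18.06

18.06 %


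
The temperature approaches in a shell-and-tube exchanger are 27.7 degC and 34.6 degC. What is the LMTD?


LMTD = (dT1 - dT2) / ln(dT1/dT2)
= (27.7 - 34.6) / ln(27.7 / 34.6) = -6.9 / -0.222421 = 31.02

31.02 degC


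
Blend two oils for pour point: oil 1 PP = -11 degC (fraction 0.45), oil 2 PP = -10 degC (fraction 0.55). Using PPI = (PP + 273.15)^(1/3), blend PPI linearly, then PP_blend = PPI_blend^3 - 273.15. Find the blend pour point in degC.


PPI_1 = (-11 + 273.15)^(1/3) = 6.400049
PPI_2 = (-10 + 273.15)^(1/3) = 6.408176
PPI_blend = 0.45 * 6.400049 + 0.55 * 6.408176 = 6.404519
PP_blend = 6.404519^3 - 273.15 = 262.6997 - 273.15 = -10.45

-10.45 degC


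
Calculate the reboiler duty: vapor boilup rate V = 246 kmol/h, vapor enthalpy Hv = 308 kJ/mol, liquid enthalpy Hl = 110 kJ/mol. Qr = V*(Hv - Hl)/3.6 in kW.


Qr = 246 * (308 - 110) / 3.6 = 246 * 198 / 3.6 = 13530

13530 kW


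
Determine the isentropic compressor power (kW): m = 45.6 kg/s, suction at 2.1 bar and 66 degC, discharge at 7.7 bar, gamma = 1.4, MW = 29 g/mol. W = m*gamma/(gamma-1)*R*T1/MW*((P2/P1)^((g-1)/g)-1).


Isentropic work: W = m*(gamma/(gamma-1))*(R*T1/MW)*((P2/P1)^((gamma-1)/gamma) - 1)
T1 = 66 + 273.15 = 339.15 K
Pressure ratio = 7.7 / 2.1 = 3.66667
Exponent = (1.4 - 1)/1.4 = 0.285714
(P2/P1)^exp - 1 = 3.66667^0.285714 - 1 = 0.449507
W = 45.6 * 1.4 / 0.4 * 8.314 * 339.15 / 29 * 0.449507 = 6975

6975 kW


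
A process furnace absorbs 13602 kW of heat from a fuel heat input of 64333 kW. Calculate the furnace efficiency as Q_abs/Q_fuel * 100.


Furnace efficiency = Q_absorbed / Q_fuel * 100
= 13602 / 64333 * 100 = 21.14

21.14 %


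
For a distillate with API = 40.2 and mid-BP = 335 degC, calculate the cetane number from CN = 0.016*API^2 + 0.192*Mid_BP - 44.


CN = 0.016 * 40.2^2 + 0.192 * 335 - 44
CN = 25.85664 + 64.32 - 44 = 46.17664

46.17664


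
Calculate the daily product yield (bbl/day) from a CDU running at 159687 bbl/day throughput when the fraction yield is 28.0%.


Crude throughput = 159687 bbl/day
Fraction yield = 28.0%
yield = throughput * fraction / 100
yield = 159687 * 28.0 / 100 = 44712.36

44712.36 bbl/day


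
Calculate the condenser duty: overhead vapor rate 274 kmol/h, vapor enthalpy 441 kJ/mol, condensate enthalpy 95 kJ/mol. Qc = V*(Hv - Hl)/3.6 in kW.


Qc = 274 * (441 - 95) / 3.6 = 274 * 346 / 3.6 = 26330

26330 kW


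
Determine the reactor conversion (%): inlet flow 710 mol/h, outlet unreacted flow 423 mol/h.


X = (F_in - F_out) / F_in * 100
Moles reacted = 710 - 423 = 287
X = 287 / 710 * 100
= 0.4042 * 100
= 40.42 %

40.42 %


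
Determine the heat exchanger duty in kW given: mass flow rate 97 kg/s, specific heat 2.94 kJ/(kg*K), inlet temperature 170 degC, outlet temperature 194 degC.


Q = m_dot * cp * delta_T
delta_T = 194 - 170 = 24 K
Q = 97 * 2.94 * 24
= 285.18 * 24
= 6844.32 kW

6844.32 kW


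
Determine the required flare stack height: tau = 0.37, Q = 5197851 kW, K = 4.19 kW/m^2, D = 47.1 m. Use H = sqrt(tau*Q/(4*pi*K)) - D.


tau*Q/(4*pi*K) = 0.37 * 5197851 / (4 * pi * 4.19) = 36526
sqrt(36526) = 191.118
H = 191.118 - 47.1 = 144.0

144.0 m


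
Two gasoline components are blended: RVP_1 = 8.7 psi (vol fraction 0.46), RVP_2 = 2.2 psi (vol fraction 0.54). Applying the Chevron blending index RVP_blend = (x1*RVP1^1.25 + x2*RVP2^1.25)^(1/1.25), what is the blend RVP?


Chevron index: RVP_blend = (sum xi*RVPi^1.25)^(1/1.25)
RVP^1.25 terms: 0.46 * 8.7^1.25 + 0.54 * 2.2^1.25 = 8.32001
RVP_blend = 8.32001^(1/1.25) = 5.446

5.446 psi


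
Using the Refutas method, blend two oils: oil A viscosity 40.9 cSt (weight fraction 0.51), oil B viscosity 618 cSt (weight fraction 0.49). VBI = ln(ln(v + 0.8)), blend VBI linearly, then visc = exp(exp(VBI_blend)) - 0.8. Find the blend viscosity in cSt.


Refutas method: VBN_i = 14.534*ln(ln(visc_i + 0.8)) + 10.975, blended linearly by mass fraction; since VBN is linear in VBI_i = ln(ln(visc_i + 0.8)) and the fractions sum to 1, blend VBI directly: visc = exp(exp(VBI_blend)) - 0.8
VBI_1 = ln(ln(40.9 + 0.8)) = 1.31654
VBI_2 = ln(ln(618 + 0.8)) = 1.86063
VBI_blend = 0.51 * 1.31654 + 0.49 * 1.86063 = 1.58314
visc_blend = exp(exp(1.58314)) - 0.8 = 129.6

129.6 cSt


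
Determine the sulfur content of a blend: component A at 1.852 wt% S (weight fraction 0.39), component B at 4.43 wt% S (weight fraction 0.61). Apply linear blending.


Linear sulfur blending: S_blend = x1*S1 + x2*S2
Contribution 1: 0.39 * 1.852 = 0.72228 wt%
Contribution 2: 0.61 * 4.43 = 2.7023 wt%
S_blend = 0.72228 + 2.7023 = 3.42458

3.42458 wt%


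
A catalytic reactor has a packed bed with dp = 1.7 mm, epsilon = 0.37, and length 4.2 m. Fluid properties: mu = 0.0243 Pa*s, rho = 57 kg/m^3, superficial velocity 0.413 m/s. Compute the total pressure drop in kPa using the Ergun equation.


dp = 1.7 mm = 0.0017 m
Viscous term = 150*0.0243*0.413*(1-0.37)^2 / (0.0017^2*0.37^3) = 4081560
Inertial term = 1.75*57*0.413^2*(1-0.37) / (0.0017*0.37^3) = 124480
dP/L = 4081560 + 124480 = 4206040 Pa/m
dP = 4206040 * 4.2 / 1000 = 17670 kPa

17670 kPa


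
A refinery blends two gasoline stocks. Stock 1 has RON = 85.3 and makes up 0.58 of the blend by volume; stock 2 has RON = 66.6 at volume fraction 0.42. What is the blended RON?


Linear blending: RON_blend = sum(vi * RONi)
Contribution 1: 0.58 * 85.3 = 49.474
Contribution 2: 0.42 * 66.6 = 27.972
RON_blend = 49.474 + 27.972 = 77.446

77.446


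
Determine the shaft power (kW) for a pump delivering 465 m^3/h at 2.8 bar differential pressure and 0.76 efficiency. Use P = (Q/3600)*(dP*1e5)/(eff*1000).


Q = 465 / 3600 = 0.129167 m^3/s
P = 0.129167 * (2.8 * 1e5) / 0.76 / 1000 = 47.59

47.59 kW


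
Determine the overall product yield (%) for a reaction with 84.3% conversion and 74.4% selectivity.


Overall yield = conversion (%) * selectivity (%) / 100
Conversion = 84.3%, Selectivity = 74.4%
Y = 84.3 * 74.4 / 100
= 62.7192 %

62.7192 %


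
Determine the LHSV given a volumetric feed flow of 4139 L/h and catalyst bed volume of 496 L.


LHSV = volumetric feed rate / catalyst volume
= 4139 L/h / 496 L
= 8.345 h^-1

8.345 h^-1


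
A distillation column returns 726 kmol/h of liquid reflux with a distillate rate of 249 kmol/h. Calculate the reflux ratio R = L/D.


Reflux ratio definition: R = L / D (liquid returned / distillate withdrawn)
L = 726 kmol/h, D = 249 kmol/h
R = 726 / 249 = 2.916

2.916


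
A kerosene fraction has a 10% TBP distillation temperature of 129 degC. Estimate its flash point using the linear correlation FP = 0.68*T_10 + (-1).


FP = 0.68 * 129 + (-1) = 86.72

86.72 degC


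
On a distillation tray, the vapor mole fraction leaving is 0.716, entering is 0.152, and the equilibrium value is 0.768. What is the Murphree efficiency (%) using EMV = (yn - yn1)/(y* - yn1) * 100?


Murphree vapor efficiency: EMV = (y_n - y_(n-1)) / (y*_n - y_(n-1)) * 100
EMV = (0.716 - 0.152) / (0.768 - 0.152) * 100 = 0.564 / 0.616 * 100 = 91.56

91.56 %


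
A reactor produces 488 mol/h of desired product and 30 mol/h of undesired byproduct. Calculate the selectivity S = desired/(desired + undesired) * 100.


Selectivity = desired / (desired + undesired) * 100
Total products = 488 + 30 = 518 mol/h
S = 488 / 518 * 100
= 0.9421 * 100
= 94.21 %

94.21 %


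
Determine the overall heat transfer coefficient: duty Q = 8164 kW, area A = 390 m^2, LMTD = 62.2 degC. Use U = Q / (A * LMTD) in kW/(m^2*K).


From Q = U*A*LMTD, U = Q / (A * LMTD)
U = 8164 / (390 * 62.2) = 8164 / 24258 = 0.3365

0.3365 kW/(m^2*K)


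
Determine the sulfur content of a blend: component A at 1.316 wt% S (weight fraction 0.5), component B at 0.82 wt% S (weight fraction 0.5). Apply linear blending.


Linear sulfur blending: S_blend = x1*S1 + x2*S2
Contribution 1: 0.5 * 1.316 = 0.658 wt%
Contribution 2: 0.5 * 0.82 = 0.41 wt%
S_blend = 0.658 + 0.41 = 1.068

1.068 wt%


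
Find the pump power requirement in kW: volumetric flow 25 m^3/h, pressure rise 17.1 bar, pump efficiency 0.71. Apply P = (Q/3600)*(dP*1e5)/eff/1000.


Q = 25 / 3600 = 0.00694444 m^3/s
P = 0.00694444 * (17.1 * 1e5) / 0.71 / 1000 = 16.73

16.73 kW


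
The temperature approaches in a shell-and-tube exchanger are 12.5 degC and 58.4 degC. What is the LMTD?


LMTD = (dT1 - dT2) / ln(dT1/dT2)
= (12.5 - 58.4) / ln(12.5 / 58.4) = -45.9 / -1.54159 = 29.77

29.77 degC


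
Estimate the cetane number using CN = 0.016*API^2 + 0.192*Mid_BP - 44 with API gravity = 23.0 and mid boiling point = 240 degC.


CN = 0.016 * 23.0^2 + 0.192 * 240 - 44
CN = 8.464 + 46.08 - 44 = 10.544

10.544


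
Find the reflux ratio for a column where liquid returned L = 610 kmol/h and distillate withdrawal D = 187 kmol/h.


Reflux ratio definition: R = L / D (liquid returned / distillate withdrawn)
L = 610 kmol/h, D = 187 kmol/h
R = 610 / 187 = 3.262

3.262


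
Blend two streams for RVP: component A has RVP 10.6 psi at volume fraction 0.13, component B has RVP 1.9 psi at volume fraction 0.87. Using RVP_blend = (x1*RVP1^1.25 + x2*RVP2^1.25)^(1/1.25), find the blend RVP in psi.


Chevron index: RVP_blend = (sum xi*RVPi^1.25)^(1/1.25)
RVP^1.25 terms: 0.13 * 10.6^1.25 + 0.87 * 1.9^1.25 = 4.42714
RVP_blend = 4.42714^(1/1.25) = 3.288

3.288 psi


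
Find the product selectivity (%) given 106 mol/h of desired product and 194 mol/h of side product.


Selectivity = desired / (desired + undesired) * 100
Total products = 106 + 194 = 300 mol/h
S = 106 / 300 * 100
= 0.3533 * 100
= 35.33 %

35.33 %


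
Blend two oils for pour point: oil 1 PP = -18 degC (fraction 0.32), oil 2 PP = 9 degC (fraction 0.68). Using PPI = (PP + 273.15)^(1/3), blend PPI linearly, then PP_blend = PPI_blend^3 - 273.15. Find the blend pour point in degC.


PPI_1 = (-18 + 273.15)^(1/3) = 6.342569
PPI_2 = (9 + 273.15)^(1/3) = 6.558835
PPI_blend = 0.32 * 6.342569 + 0.68 * 6.558835 = 6.48963
PP_blend = 6.48963^3 - 273.15 = 273.3127 - 273.15 = 0.16

0.16 degC


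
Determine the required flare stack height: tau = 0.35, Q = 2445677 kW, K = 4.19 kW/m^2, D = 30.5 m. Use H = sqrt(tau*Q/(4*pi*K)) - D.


tau*Q/(4*pi*K) = 0.35 * 2445677 / (4 * pi * 4.19) = 16257.1
sqrt(16257.1) = 127.503
H = 127.503 - 30.5 = 97.00

97.00 m


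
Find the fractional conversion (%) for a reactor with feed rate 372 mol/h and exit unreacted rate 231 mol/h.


X = (F_in - F_out) / F_in * 100
Moles reacted = 372 - 231 = 141
X = 141 / 372 * 100
= 0.3790 * 100
= 37.90 %

37.90 %


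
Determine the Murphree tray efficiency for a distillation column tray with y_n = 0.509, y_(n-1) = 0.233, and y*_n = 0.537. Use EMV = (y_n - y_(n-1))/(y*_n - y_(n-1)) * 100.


Murphree vapor efficiency: EMV = (y_n - y_(n-1)) / (y*_n - y_(n-1)) * 100
EMV = (0.509 - 0.233) / (0.537 - 0.233) * 100 = 0.276 / 0.304 * 100 = 90.79

90.79 %


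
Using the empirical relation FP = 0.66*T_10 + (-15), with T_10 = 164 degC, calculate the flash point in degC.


FP = 0.66 * 164 + (-15) = 93.24

93.24 degC


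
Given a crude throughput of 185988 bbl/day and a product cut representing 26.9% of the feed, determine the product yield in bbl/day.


Crude throughput = 185988 bbl/day
Fraction yield = 26.9%
yield = throughput * fraction / 100
yield = 185988 * 26.9 / 100 = 50030.772

50030.772 bbl/day


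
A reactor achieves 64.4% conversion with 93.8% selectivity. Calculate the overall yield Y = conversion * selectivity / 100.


Overall yield = conversion (%) * selectivity (%) / 100
Conversion = 64.4%, Selectivity = 93.8%
Y = 64.4 * 93.8 / 100
= 60.4072 %

60.4072 %


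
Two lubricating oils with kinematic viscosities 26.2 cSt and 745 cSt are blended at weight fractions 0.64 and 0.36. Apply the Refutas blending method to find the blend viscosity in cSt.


Refutas method: VBN_i = 14.534*ln(ln(visc_i + 0.8)) + 10.975, blended linearly by mass fraction; since VBN is linear in VBI_i = ln(ln(visc_i + 0.8)) and the fractions sum to 1, blend VBI directly: visc = exp(exp(VBI_blend)) - 0.8
VBI_1 = ln(ln(26.2 + 0.8)) = 1.19266
VBI_2 = ln(ln(745 + 0.8)) = 1.88926
VBI_blend = 0.64 * 1.19266 + 0.36 * 1.88926 = 1.44344
visc_blend = exp(exp(1.44344)) - 0.8 = 68.28

68.28 cSt


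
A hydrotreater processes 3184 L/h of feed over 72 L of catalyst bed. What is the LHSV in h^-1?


LHSV = volumetric feed rate / catalyst volume
= 3184 L/h / 72 L
= 44.22 h^-1

44.22 h^-1


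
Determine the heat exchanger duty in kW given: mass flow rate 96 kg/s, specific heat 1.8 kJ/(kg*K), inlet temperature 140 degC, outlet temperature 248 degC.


Q = m_dot * cp * delta_T
delta_T = 248 - 140 = 108 K
Q = 96 * 1.8 * 108
= 172.8 * 108
= 18662.4 kW

18662.4 kW


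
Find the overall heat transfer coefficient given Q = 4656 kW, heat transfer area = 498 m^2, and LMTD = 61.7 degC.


From Q = U*A*LMTD, U = Q / (A * LMTD)
U = 4656 / (498 * 61.7) = 4656 / 30726.6 = 0.1515

0.1515 kW/(m^2*K)


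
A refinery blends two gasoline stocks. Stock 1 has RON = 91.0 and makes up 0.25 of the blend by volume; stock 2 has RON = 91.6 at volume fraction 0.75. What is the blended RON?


Linear blending: RON_blend = sum(vi * RONi)
Contribution 1: 0.25 * 91.0 = 22.75
Contribution 2: 0.75 * 91.6 = 68.7
RON_blend = 22.75 + 68.7 = 91.45

91.45


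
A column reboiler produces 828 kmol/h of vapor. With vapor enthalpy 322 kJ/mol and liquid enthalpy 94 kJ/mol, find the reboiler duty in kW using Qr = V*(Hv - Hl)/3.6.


Qr = 828 * (322 - 94) / 3.6 = 828 * 228 / 3.6 = 52440

52440 kW


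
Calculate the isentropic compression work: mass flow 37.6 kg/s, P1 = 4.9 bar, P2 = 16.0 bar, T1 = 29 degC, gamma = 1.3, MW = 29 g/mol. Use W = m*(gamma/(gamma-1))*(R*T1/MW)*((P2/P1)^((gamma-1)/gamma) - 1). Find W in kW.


Isentropic work: W = m*(gamma/(gamma-1))*(R*T1/MW)*((P2/P1)^((gamma-1)/gamma) - 1)
T1 = 29 + 273.15 = 302.15 K
Pressure ratio = 16.0 / 4.9 = 3.26531
Exponent = (1.3 - 1)/1.3 = 0.230769
(P2/P1)^exp - 1 = 3.26531^0.230769 - 1 = 0.314007
W = 37.6 * 1.3 / 0.3 * 8.314 * 302.15 / 29 * 0.314007 = 4432

4432 kW


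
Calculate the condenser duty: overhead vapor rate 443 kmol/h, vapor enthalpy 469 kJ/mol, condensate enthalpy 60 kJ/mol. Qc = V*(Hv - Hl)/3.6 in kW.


Qc = 443 * (469 - 60) / 3.6 = 443 * 409 / 3.6 = 50330

50330 kW


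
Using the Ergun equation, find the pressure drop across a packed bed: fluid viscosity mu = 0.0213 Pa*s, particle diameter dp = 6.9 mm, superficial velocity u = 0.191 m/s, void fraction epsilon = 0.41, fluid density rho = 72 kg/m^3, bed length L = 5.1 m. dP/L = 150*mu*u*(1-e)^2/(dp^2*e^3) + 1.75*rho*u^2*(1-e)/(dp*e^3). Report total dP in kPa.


dp = 6.9 mm = 0.0069 m
Viscous term = 150*0.0213*0.191*(1-0.41)^2 / (0.0069^2*0.41^3) = 64737.9
Inertial term = 1.75*72*0.191^2*(1-0.41) / (0.0069*0.41^3) = 5702.81
dP/L = 64737.9 + 5702.81 = 70440.7 Pa/m
dP = 70440.7 * 5.1 / 1000 = 359.2 kPa

359.2 kPa


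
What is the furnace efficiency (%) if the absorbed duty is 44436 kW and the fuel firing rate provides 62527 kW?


Furnace efficiency = Q_absorbed / Q_fuel * 100
= 44436 / 62527 * 100 = 71.07

71.07 %


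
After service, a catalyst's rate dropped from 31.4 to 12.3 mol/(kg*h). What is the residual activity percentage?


Activity (%) = (rate_used / rate_fresh) * 100
rate_used = 12.3, rate_fresh = 31.4
= (12.3 / 31.4) * 100
= 0.3917 * 100 = 39.17

39.17 %


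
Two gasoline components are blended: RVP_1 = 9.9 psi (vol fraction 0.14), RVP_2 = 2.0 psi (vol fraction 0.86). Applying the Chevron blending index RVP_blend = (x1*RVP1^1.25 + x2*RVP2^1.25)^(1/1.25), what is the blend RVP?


Chevron index: RVP_blend = (sum xi*RVPi^1.25)^(1/1.25)
RVP^1.25 terms: 0.14 * 9.9^1.25 + 0.86 * 2.0^1.25 = 4.50395
RVP_blend = 4.50395^(1/1.25) = 3.333

3.333 psi


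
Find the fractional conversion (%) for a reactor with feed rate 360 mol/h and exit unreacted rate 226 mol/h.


X = (F_in - F_out) / F_in * 100
Moles reacted = 360 - 226 = 134
X = 134 / 360 * 100
= 0.3722 * 100
= 37.22 %

37.22 %


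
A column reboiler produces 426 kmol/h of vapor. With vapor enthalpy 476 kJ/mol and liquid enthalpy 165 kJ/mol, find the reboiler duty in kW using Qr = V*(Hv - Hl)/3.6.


Qr = 426 * (476 - 165) / 3.6 = 426 * 311 / 3.6 = 36800

36800 kW


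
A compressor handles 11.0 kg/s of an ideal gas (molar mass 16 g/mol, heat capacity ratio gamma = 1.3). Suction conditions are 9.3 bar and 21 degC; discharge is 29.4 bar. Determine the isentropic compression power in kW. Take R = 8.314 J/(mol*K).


Isentropic work: W = m*(gamma/(gamma-1))*(R*T1/MW)*((P2/P1)^((gamma-1)/gamma) - 1)
T1 = 21 + 273.15 = 294.15 K
Pressure ratio = 29.4 / 9.3 = 3.16129
Exponent = (1.3 - 1)/1.3 = 0.230769
(P2/P1)^exp - 1 = 3.16129^0.230769 - 1 = 0.304227
W = 11.0 * 1.3 / 0.3 * 8.314 * 294.15 / 16 * 0.304227 = 2217

2217 kW


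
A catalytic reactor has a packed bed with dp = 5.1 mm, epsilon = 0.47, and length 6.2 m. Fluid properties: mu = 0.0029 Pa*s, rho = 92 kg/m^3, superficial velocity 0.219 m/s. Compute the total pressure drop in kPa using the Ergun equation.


dp = 5.1 mm = 0.0051 m
Viscous term = 150*0.0029*0.219*(1-0.47)^2 / (0.0051^2*0.47^3) = 9909.49
Inertial term = 1.75*92*0.219^2*(1-0.47) / (0.0051*0.47^3) = 7729.05
dP/L = 9909.49 + 7729.05 = 17638.5 Pa/m
dP = 17638.5 * 6.2 / 1000 = 109.4 kPa

109.4 kPa


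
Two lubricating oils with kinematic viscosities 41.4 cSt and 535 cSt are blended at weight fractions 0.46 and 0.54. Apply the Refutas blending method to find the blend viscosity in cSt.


Refutas method: VBN_i = 14.534*ln(ln(visc_i + 0.8)) + 10.975, blended linearly by mass fraction; since VBN is linear in VBI_i = ln(ln(visc_i + 0.8)) and the fractions sum to 1, blend VBI directly: visc = exp(exp(VBI_blend)) - 0.8
VBI_1 = ln(ln(41.4 + 0.8)) = 1.31973
VBI_2 = ln(ln(535 + 0.8)) = 1.83797
VBI_blend = 0.46 * 1.31973 + 0.54 * 1.83797 = 1.59958
visc_blend = exp(exp(1.59958)) - 0.8 = 140.5

140.5 cSt


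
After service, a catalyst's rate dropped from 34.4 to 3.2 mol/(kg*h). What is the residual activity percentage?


Activity (%) = (rate_used / rate_fresh) * 100
rate_used = 3.2, rate_fresh = 34.4
= (3.2 / 34.4) * 100
= 0.09302 * 100 = 9.302

9.302 %


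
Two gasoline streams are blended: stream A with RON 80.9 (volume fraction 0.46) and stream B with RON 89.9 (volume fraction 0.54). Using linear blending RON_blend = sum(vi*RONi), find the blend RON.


Linear blending: RON_blend = sum(vi * RONi)
Contribution 1: 0.46 * 80.9 = 37.214
Contribution 2: 0.54 * 89.9 = 48.546
RON_blend = 37.214 + 48.546 = 85.76

85.76


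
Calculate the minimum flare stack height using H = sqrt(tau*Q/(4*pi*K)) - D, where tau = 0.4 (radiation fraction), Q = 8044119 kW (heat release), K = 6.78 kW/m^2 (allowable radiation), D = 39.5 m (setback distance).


tau*Q/(4*pi*K) = 0.4 * 8044119 / (4 * pi * 6.78) = 37765.8
sqrt(37765.8) = 194.334
H = 194.334 - 39.5 = 154.8

154.8 m


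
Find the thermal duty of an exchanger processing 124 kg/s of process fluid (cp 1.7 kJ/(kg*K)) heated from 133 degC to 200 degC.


Q = m_dot * cp * delta_T
delta_T = 200 - 133 = 67 K
Q = 124 * 1.7 * 67
= 210.8 * 67
= 14123.6 kW

14123.6 kW


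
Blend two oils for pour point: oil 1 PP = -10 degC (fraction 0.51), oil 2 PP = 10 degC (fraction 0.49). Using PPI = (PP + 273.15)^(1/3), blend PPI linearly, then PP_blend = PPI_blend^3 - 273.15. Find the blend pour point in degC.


PPI_1 = (-10 + 273.15)^(1/3) = 6.408176
PPI_2 = (10 + 273.15)^(1/3) = 6.566574
PPI_blend = 0.51 * 6.408176 + 0.49 * 6.566574 = 6.485791
PP_blend = 6.485791^3 - 273.15 = 272.8279 - 273.15 = -0.32

-0.32 degC


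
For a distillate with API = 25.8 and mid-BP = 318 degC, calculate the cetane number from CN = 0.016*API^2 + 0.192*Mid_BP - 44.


CN = 0.016 * 25.8^2 + 0.192 * 318 - 44
CN = 10.65024 + 61.056 - 44 = 27.70624

27.70624


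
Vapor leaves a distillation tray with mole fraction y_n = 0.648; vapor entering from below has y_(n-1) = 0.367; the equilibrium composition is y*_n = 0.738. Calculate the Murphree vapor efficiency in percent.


Murphree vapor efficiency: EMV = (y_n - y_(n-1)) / (y*_n - y_(n-1)) * 100
EMV = (0.648 - 0.367) / (0.738 - 0.367) * 100 = 0.281 / 0.371 * 100 = 75.74

75.74 %


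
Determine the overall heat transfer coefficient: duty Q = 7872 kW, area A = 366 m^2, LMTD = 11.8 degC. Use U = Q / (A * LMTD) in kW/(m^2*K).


From Q = U*A*LMTD, U = Q / (A * LMTD)
U = 7872 / (366 * 11.8) = 7872 / 4318.8 = 1.823

1.823 kW/(m^2*K)


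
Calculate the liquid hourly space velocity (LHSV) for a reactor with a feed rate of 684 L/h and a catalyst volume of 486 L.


LHSV = volumetric feed rate / catalyst volume
= 684 L/h / 486 L
= 1.407 h^-1

1.407 h^-1


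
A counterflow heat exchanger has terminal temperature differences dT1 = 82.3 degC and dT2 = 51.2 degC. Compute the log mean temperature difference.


LMTD = (dT1 - dT2) / ln(dT1/dT2)
= (82.3 - 51.2) / ln(82.3 / 51.2) = 31.1 / 0.474632 = 65.52

65.52 degC


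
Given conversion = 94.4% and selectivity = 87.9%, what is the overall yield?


Overall yield = conversion (%) * selectivity (%) / 100
Conversion = 94.4%, Selectivity = 87.9%
Y = 94.4 * 87.9 / 100
= 82.9776 %

82.9776 %


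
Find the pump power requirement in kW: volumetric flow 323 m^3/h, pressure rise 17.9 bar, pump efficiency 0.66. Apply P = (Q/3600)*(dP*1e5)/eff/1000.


Q = 323 / 3600 = 0.0897222 m^3/s
P = 0.0897222 * (17.9 * 1e5) / 0.66 / 1000 = 243.3

243.3 kW


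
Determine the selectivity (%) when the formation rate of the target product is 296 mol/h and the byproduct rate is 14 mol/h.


Selectivity = desired / (desired + undesired) * 100
Total products = 296 + 14 = 310 mol/h
S = 296 / 310 * 100
= 0.9548 * 100
= 95.48 %

95.48 %


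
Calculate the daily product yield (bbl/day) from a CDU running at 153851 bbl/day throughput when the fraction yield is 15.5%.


Crude throughput = 153851 bbl/day
Fraction yield = 15.5%
yield = throughput * fraction / 100
yield = 153851 * 15.5 / 100 = 23846.905

23846.905 bbl/day


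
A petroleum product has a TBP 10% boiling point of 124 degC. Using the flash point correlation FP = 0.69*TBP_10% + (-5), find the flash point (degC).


FP = 0.69 * 124 + (-5) = 80.56

80.56 degC


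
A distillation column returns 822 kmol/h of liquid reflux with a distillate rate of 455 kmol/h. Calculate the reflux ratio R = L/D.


Reflux ratio definition: R = L / D (liquid returned / distillate withdrawn)
L = 822 kmol/h, D = 455 kmol/h
R = 822 / 455 = 1.807

1.807


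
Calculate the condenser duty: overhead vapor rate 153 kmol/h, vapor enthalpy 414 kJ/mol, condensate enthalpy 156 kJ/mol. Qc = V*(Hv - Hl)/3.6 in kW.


Qc = 153 * (414 - 156) / 3.6 = 153 * 258 / 3.6 = 10960

10960 kW


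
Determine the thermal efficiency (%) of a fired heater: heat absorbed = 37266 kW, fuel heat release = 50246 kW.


Furnace efficiency = Q_absorbed / Q_fuel * 100
= 37266 / 50246 * 100 = 74.17

74.17 %


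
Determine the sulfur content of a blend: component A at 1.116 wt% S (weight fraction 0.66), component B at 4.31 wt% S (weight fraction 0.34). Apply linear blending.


Linear sulfur blending: S_blend = x1*S1 + x2*S2
Contribution 1: 0.66 * 1.116 = 0.73656 wt%
Contribution 2: 0.34 * 4.31 = 1.4654 wt%
S_blend = 0.73656 + 1.4654 = 2.20196

2.20196 wt%


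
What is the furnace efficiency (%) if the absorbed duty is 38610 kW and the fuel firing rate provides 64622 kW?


Furnace efficiency = Q_absorbed / Q_fuel * 100
= 38610 / 64622 * 100 = 59.75

59.75 %


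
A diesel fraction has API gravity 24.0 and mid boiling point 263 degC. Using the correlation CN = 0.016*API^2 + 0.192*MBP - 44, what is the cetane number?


CN = 0.016 * 24.0^2 + 0.192 * 263 - 44
CN = 9.216 + 50.496 - 44 = 15.712

15.712


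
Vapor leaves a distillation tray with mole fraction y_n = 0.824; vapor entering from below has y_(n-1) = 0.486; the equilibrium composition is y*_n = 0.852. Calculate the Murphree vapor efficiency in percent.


Murphree vapor efficiency: EMV = (y_n - y_(n-1)) / (y*_n - y_(n-1)) * 100
EMV = (0.824 - 0.486) / (0.852 - 0.486) * 100 = 0.338 / 0.366 * 100 = 92.35

92.35 %


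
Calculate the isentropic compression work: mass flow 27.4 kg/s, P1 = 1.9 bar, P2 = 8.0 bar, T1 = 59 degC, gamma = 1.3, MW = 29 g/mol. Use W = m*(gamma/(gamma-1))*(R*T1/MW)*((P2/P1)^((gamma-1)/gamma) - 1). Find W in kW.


Isentropic work: W = m*(gamma/(gamma-1))*(R*T1/MW)*((P2/P1)^((gamma-1)/gamma) - 1)
T1 = 59 + 273.15 = 332.15 K
Pressure ratio = 8.0 / 1.9 = 4.21053
Exponent = (1.3 - 1)/1.3 = 0.230769
(P2/P1)^exp - 1 = 4.21053^0.230769 - 1 = 0.393406
W = 27.4 * 1.3 / 0.3 * 8.314 * 332.15 / 29 * 0.393406 = 4448

4448 kW


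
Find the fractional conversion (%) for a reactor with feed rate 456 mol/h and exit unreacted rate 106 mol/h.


X = (F_in - F_out) / F_in * 100
Moles reacted = 456 - 106 = 350
X = 350 / 456 * 100
= 0.7675 * 100
= 76.75 %

76.75 %


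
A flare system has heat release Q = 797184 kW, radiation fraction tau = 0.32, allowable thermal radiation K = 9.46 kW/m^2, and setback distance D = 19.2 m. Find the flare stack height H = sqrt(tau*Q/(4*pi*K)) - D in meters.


tau*Q/(4*pi*K) = 0.32 * 797184 / (4 * pi * 9.46) = 2145.89
sqrt(2145.89) = 46.3238
H = 46.3238 - 19.2 = 27.12

27.12 m


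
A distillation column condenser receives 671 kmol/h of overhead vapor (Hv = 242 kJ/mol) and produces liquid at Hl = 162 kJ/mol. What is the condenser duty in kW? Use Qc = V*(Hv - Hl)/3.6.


Qc = 671 * (242 - 162) / 3.6 = 671 * 80 / 3.6 = 14910

14910 kW


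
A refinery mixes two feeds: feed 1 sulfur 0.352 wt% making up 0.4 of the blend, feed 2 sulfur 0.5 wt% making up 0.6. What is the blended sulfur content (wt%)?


Linear sulfur blending: S_blend = x1*S1 + x2*S2
Contribution 1: 0.4 * 0.352 = 0.1408 wt%
Contribution 2: 0.6 * 0.5 = 0.3 wt%
S_blend = 0.1408 + 0.3 = 0.4408

0.4408 wt%


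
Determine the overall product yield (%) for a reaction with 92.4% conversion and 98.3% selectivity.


Overall yield = conversion (%) * selectivity (%) / 100
Conversion = 92.4%, Selectivity = 98.3%
Y = 92.4 * 98.3 / 100
= 90.8292 %

90.8292 %


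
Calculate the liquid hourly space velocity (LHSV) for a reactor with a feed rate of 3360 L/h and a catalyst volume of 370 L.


LHSV = volumetric feed rate / catalyst volume
= 3360 L/h / 370 L
= 9.081 h^-1

9.081 h^-1


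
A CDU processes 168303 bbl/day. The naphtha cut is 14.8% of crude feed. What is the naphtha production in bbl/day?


Crude throughput = 168303 bbl/day
Fraction yield = 14.8%
yield = throughput * fraction / 100
yield = 168303 * 14.8 / 100 = 24908.844

24908.844 bbl/day


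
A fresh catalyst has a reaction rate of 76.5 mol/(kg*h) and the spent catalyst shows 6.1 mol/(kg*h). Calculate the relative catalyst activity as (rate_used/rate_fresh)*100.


Activity (%) = (rate_used / rate_fresh) * 100
rate_used = 6.1, rate_fresh = 76.5
= (6.1 / 76.5) * 100
= 0.07974 * 100 = 7.974

7.974 %


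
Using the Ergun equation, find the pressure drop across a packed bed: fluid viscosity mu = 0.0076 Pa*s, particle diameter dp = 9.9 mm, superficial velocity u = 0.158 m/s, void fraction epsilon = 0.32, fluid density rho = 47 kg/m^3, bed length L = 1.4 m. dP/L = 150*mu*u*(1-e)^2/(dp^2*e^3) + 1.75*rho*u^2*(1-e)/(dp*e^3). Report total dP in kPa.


dp = 9.9 mm = 0.0099 m
Viscous term = 150*0.0076*0.158*(1-0.32)^2 / (0.0099^2*0.32^3) = 25933.4
Inertial term = 1.75*47*0.158^2*(1-0.32) / (0.0099*0.32^3) = 4304.02
dP/L = 25933.4 + 4304.02 = 30237.4 Pa/m
dP = 30237.4 * 1.4 / 1000 = 42.33 kPa

42.33 kPa
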